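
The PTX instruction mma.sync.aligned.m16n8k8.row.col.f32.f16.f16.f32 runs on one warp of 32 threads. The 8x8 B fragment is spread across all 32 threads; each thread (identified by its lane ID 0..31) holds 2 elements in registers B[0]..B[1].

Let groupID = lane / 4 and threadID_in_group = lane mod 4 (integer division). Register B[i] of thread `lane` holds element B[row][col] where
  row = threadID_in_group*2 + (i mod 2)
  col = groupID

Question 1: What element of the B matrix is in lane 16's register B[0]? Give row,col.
0,4

lane 16->16/4=4, 16 mod 4=0
i=0  r:2·0+0->0  c:4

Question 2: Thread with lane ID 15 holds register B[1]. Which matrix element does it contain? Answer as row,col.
L=15→G=15>>2=3, T=15&3=3
[1]→row 3·2+1=7  col G=3

7,3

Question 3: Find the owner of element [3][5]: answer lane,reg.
21,1

c=5→G=5  r=3→T=1,p=1
L=5*4+1=21  i=1=1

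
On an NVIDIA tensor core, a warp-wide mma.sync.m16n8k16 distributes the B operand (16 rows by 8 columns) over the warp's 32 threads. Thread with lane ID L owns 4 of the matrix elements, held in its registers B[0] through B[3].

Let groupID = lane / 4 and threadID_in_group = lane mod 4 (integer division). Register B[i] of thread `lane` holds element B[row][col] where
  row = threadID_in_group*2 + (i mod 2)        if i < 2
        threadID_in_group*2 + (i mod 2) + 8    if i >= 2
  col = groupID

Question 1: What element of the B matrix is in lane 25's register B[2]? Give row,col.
10,6

lane 25→25/4=6, 25 mod 4=1
i=2  r:2·1+0+8→10  c:6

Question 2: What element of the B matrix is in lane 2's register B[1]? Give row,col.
2: gid=0,tid=2
[1] (2*2+1+0,0) = (5,0)

5,0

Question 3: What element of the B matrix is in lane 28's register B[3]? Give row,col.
28: g=7,t=0
[3] (0*2+1+8,7) = (9,7)

9,7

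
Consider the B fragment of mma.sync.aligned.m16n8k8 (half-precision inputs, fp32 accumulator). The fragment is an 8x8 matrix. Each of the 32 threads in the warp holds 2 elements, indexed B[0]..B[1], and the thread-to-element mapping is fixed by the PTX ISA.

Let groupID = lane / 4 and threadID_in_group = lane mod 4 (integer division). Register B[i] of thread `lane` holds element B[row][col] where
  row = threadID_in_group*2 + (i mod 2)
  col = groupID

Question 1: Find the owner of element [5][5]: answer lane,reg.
22,1

c=5→G=5  r=5→T=2,p=1
L=5*4+2=22  i=1=1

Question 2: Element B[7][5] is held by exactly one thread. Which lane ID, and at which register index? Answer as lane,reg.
23,1

c: 5->gid=5  r: 7->tid=3,i&1=1
L=5*4+3=23  i=1=1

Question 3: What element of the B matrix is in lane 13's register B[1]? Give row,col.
13: gid=3,tid=1
[1] (1*2+1,3) = (3,3)

3,3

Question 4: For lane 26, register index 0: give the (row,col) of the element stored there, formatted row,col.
L=26⇒gr=26>>2=6, th=26&3=2
[0]⇒row 2·2+0=4  col gr=6

4,6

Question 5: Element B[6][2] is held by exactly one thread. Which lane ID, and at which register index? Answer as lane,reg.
11,0

c: 2->gid=2  r: 6->tid=3,i&1=0
L=2*4+3=11  i=0=0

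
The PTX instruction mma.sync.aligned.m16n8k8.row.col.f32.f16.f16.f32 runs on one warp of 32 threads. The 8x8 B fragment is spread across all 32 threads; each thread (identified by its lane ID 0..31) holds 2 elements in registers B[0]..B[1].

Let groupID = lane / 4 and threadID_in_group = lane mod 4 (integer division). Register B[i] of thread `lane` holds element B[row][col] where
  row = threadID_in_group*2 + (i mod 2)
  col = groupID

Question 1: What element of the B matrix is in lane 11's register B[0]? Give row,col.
6,2

L=11->g=11>>2=2, t=11&3=3
[0]->row 3·2+0=6  col g=2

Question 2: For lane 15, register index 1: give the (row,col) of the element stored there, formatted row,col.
7,3

lane 15->15/4=3, 15 mod 4=3
i=1  r:2·3+1->7  c:3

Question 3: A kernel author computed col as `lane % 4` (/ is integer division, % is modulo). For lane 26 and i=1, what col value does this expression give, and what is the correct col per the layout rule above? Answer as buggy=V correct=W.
`lane % 4`[26,1]⇒2
L=26⇒gr=26>>2=6, th=26&3=2
[1]⇒row 2·2+1=5  col gr=6
col: 2 vs 6

buggy=2 correct=6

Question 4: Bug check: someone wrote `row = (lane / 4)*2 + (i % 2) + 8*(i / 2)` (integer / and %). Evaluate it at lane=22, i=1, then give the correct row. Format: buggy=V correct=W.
`(lane / 4)*2 + (i % 2) + 8*(i / 2)`[22,1]->11
lane 22: g=5 (22/4), t=2 (22%4)
i=1: r=2*2+1=5, c=g=5
row: 11 vs 5

buggy=11 correct=5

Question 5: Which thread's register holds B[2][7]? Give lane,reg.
c=7→G=7  r=2→T=1,p=0
L=7*4+1=29  i=0=0

29,0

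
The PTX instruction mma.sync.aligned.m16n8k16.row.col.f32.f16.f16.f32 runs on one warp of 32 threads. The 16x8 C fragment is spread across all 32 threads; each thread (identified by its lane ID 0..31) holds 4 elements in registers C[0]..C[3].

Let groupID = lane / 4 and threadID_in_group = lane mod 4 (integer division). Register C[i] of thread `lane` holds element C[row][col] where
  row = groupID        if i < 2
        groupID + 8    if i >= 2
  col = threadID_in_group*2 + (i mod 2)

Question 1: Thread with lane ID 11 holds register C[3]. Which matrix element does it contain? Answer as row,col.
10,7

lane 11=>11/4=2, 11 mod 4=3
i=3  r:2+8=>10  c:2·3+1=>7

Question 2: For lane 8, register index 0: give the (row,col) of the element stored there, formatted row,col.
2,0

L=8=>grp=8>>2=2, tig=8&3=0
[0]=>row 2+0=2  col 0·2+0=0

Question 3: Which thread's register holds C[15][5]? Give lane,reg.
30,3

r=15→G=7,rhi=1  c=5→T=2,p=1
L=7*4+2=30  i=1*2+1=3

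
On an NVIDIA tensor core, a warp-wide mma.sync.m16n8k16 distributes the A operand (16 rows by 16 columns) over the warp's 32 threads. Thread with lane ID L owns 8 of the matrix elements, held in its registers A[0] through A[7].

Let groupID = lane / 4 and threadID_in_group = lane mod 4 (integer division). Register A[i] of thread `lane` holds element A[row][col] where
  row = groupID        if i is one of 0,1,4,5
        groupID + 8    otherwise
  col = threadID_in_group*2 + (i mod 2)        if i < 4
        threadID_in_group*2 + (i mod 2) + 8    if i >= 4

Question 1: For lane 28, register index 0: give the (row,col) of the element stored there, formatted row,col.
7,0

28: grp=7,tig=0
[0] (7+0,0*2+0+0) = (7,0)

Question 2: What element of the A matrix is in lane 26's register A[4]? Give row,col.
lane 26: G=6 (26/4), T=2 (26%4)
i=4: r=6+0=6, c=2*2+0+8=12

6,12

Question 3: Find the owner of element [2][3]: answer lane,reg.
9,1

r:2=>grp=2,rB=0  c:3=>cB=0,tig=1,lo=1
L=2*4+1=9  i=0*4+0*2+1=1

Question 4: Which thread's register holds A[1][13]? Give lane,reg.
6,5

r=1⇒gr=1,Rb=0  c=13⇒Cb=1,th=2,odd=1
L=1*4+2=6  i=1*4+0*2+1=5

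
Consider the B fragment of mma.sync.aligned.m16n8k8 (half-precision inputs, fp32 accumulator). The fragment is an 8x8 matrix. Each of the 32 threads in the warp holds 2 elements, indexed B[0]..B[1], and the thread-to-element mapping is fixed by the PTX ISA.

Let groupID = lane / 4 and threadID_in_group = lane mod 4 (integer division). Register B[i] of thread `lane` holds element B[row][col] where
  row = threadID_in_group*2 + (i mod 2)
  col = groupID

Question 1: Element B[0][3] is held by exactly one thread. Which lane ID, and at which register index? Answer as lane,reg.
c:3=>grp=3  r:0=>tig=0,lo=0
L=3*4+0=12  i=0=0

12,0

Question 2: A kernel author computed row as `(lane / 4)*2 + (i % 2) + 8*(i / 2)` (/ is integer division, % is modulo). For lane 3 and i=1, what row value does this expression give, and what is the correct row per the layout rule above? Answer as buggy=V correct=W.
`(lane / 4)*2 + (i % 2) + 8*(i / 2)`[3,1]->1
lane 3: g=0 (3/4), t=3 (3%4)
i=1: r=3*2+1=7, c=g=0
row: 1 vs 7

buggy=1 correct=7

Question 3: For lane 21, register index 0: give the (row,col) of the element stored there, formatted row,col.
2,5

lane 21: gr=5 (21/4), th=1 (21%4)
i=0: r=1*2+0=2, c=gr=5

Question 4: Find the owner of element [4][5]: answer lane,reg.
22,0

c=5->g=5  r=4->t=2,b0=0
L=5*4+2=22  i=0=0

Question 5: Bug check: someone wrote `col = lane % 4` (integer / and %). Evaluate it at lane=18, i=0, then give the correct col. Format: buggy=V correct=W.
buggy=2 correct=4

`lane % 4`[18,0]→2
lane 18→18/4=4, 18 mod 4=2
i=0  r:2·2+0→4  c:4
col: 2 vs 4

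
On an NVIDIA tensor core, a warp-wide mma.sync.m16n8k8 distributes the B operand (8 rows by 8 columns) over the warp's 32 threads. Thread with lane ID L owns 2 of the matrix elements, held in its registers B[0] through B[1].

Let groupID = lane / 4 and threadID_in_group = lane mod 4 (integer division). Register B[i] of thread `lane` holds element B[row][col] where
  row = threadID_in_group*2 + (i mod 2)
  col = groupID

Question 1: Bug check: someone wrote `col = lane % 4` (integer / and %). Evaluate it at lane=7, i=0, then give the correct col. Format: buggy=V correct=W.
buggy=3 correct=1

`lane % 4`[7,0]=>3
L=7=>grp=7>>2=1, tig=7&3=3
[0]=>row 3·2+0=6  col grp=1
col: 3 vs 1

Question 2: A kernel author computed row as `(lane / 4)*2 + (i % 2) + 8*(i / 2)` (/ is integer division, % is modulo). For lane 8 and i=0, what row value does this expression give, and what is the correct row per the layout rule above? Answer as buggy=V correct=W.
buggy=4 correct=0

`(lane / 4)*2 + (i % 2) + 8*(i / 2)`[8,0]⇒4
lane 8: gr=2 (8/4), th=0 (8%4)
i=0: r=0*2+0=0, c=gr=2
row: 4 vs 0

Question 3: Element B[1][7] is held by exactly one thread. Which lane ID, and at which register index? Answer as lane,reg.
c=7->g=7  r=1->t=0,b0=1
L=7*4+0=28  i=1=1

28,1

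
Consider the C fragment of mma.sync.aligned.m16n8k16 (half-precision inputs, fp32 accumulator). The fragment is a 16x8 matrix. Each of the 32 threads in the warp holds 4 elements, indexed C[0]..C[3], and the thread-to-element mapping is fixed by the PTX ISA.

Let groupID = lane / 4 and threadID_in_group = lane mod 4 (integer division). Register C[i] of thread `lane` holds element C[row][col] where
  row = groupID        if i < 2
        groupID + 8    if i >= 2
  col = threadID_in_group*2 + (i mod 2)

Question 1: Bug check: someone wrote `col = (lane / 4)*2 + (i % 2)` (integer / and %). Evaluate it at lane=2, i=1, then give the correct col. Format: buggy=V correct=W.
buggy=1 correct=5

`(lane / 4)*2 + (i % 2)`[2,1]->1
lane 2: g=0 (2/4), t=2 (2%4)
i=1: r=0+0=0, c=2*2+1=5
col: 1 vs 5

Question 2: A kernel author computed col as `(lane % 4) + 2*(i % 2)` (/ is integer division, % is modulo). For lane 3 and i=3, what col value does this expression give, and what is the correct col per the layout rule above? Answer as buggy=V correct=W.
buggy=5 correct=7

`(lane % 4) + 2*(i % 2)`[3,3]=>5
lane 3: grp=0 (3/4), tig=3 (3%4)
i=3: r=0+8=8, c=3*2+1=7
col: 5 vs 7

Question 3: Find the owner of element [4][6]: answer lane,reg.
r: 4->gid=4,r8=0  c: 6->tid=3,i&1=0
L=4*4+3=19  i=0*2+0=0

19,0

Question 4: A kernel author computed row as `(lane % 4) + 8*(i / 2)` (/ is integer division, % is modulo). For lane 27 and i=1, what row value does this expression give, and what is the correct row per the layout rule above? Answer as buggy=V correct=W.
buggy=3 correct=6

`(lane % 4) + 8*(i / 2)`[27,1]⇒3
27: gr=6,th=3
[1] (6+0,3*2+1) = (6,7)
row: 3 vs 6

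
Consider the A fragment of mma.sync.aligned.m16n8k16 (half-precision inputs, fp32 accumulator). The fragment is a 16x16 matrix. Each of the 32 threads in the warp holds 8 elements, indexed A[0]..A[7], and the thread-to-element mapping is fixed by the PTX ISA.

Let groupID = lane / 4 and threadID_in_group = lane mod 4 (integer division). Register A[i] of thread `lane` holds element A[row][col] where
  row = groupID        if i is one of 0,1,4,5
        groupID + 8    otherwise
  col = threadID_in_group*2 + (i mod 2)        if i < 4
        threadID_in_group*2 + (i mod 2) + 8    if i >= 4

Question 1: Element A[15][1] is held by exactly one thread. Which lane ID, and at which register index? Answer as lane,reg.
28,3

r: 15->gid=7,r8=1  c: 1->c8=0,tid=0,i&1=1
L=7*4+0=28  i=0*4+1*2+1=3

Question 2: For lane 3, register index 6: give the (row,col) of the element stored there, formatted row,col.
8,14

lane 3->3/4=0, 3 mod 4=3
i=6  r:0+8->8  c:2·3+0+8->14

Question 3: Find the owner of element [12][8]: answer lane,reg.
r=12->g=4,rb=1  c=8->cb=1,t=0,b0=0
L=4*4+0=16  i=1*4+1*2+0=6

16,6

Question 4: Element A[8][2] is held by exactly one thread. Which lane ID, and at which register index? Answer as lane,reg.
1,2

r=8->g=0,rb=1  c=2->cb=0,t=1,b0=0
L=0*4+1=1  i=0*4+1*2+0=2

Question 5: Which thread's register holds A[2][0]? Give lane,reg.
8,0

r: 2->gid=2,r8=0  c: 0->c8=0,tid=0,i&1=0
L=2*4+0=8  i=0*4+0*2+0=0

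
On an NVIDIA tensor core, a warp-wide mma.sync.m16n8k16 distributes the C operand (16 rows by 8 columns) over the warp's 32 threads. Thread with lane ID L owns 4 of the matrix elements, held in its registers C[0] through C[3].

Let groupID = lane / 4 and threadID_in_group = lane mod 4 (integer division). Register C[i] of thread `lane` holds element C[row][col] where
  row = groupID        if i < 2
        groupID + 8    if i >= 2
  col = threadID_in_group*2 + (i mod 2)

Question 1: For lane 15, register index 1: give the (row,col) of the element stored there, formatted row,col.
lane 15=>15/4=3, 15 mod 4=3
i=1  r:3+0=>3  c:2·3+1=>7

3,7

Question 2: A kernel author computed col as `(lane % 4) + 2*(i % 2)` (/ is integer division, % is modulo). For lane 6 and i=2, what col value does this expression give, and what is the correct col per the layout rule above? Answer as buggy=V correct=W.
buggy=2 correct=4

`(lane % 4) + 2*(i % 2)`[6,2]→2
lane 6: G=1 (6/4), T=2 (6%4)
i=2: r=1+8=9, c=2*2+0=4
col: 2 vs 4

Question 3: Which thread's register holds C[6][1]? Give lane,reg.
r=6→G=6,rhi=0  c=1→T=0,p=1
L=6*4+0=24  i=0*2+1=1

24,1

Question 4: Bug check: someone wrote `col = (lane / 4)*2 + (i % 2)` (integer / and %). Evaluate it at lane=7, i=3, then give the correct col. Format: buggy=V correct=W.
buggy=3 correct=7

`(lane / 4)*2 + (i % 2)`[7,3]->3
lane 7: gid=1 (7/4), tid=3 (7%4)
i=3: r=1+8=9, c=3*2+1=7
col: 3 vs 7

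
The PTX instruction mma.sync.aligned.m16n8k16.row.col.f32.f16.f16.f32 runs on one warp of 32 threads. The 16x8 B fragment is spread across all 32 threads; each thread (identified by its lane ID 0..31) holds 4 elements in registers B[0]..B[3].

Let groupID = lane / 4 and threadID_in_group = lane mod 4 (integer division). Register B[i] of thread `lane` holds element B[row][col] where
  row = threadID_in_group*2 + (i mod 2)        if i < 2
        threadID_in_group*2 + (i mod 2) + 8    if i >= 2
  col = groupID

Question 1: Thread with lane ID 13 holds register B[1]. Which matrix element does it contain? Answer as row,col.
lane 13=>13/4=3, 13 mod 4=1
i=1  r:2·1+1+0=>3  c:3

3,3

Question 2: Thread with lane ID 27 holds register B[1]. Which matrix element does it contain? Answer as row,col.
7,6

27: gid=6,tid=3
[1] (3*2+1+0,6) = (7,6)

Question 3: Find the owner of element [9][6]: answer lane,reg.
c:6=>grp=6  r:9=>rB=1,tig=0,lo=1
L=6*4+0=24  i=1*2+1=3

24,3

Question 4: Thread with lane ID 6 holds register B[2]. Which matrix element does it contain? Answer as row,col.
12,1

lane 6: gr=1 (6/4), th=2 (6%4)
i=2: r=2*2+0+8=12, c=gr=1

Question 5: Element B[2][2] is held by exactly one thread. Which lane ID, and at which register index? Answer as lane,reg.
c=2->g=2  r=2->rb=0,t=1,b0=0
L=2*4+1=9  i=0*2+0=0

9,0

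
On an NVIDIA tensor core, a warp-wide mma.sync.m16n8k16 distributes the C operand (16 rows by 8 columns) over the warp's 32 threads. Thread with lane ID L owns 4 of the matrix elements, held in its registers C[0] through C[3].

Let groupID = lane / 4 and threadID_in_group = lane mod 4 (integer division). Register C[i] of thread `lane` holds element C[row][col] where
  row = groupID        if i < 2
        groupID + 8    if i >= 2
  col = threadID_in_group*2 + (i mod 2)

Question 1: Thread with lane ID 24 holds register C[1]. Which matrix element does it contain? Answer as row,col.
6,1

lane 24: grp=6 (24/4), tig=0 (24%4)
i=1: r=6+0=6, c=0*2+1=1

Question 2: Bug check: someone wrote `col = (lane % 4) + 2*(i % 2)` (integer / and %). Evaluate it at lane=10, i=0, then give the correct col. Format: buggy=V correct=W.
`(lane % 4) + 2*(i % 2)`[10,0]→2
L=10→G=10>>2=2, T=10&3=2
[0]→row 2+0=2  col 2·2+0=4
col: 2 vs 4

buggy=2 correct=4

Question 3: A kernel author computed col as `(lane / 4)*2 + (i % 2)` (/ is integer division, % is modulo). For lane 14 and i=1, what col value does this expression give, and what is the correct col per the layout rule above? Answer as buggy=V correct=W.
buggy=7 correct=5

`(lane / 4)*2 + (i % 2)`[14,1]=>7
lane 14: grp=3 (14/4), tig=2 (14%4)
i=1: r=3+0=3, c=2*2+1=5
col: 7 vs 5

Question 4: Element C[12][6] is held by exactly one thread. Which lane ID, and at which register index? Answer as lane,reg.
r: 12->gid=4,r8=1  c: 6->tid=3,i&1=0
L=4*4+3=19  i=1*2+0=2

19,2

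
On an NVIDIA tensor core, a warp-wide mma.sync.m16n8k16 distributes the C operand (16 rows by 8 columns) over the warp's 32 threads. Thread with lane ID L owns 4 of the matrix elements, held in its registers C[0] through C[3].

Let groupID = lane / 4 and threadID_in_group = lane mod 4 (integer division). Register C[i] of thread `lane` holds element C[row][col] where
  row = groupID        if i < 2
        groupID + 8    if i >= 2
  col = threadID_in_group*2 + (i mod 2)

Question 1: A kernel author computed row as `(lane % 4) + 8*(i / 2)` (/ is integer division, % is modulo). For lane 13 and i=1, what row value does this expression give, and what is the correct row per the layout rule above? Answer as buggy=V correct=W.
buggy=1 correct=3

`(lane % 4) + 8*(i / 2)`[13,1]=>1
lane 13: grp=3 (13/4), tig=1 (13%4)
i=1: r=3+0=3, c=1*2+1=3
row: 1 vs 3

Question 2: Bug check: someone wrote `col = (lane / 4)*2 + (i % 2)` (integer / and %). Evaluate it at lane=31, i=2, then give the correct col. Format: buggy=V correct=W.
`(lane / 4)*2 + (i % 2)`[31,2]->14
lane 31->31/4=7, 31 mod 4=3
i=2  r:7+8->15  c:2·3+0->6
col: 14 vs 6

buggy=14 correct=6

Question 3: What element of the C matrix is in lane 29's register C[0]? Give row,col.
L=29=>grp=29>>2=7, tig=29&3=1
[0]=>row 7+0=7  col 1·2+0=2

7,2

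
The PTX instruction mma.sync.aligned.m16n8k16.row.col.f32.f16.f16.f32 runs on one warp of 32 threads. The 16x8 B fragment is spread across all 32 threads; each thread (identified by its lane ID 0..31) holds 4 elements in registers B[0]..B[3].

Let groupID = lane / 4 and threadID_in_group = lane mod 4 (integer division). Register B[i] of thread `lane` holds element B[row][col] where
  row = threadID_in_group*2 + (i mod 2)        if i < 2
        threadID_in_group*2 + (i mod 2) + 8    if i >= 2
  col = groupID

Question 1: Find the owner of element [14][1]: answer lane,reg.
c=1→G=1  r=14→rhi=1,T=3,p=0
L=1*4+3=7  i=1*2+0=2

7,2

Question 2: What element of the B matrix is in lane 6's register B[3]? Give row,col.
13,1

6: G=1,T=2
[3] (2*2+1+8,1) = (13,1)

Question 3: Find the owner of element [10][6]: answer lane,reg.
c=6⇒gr=6  r=10⇒Rb=1,th=1,odd=0
L=6*4+1=25  i=1*2+0=2

25,2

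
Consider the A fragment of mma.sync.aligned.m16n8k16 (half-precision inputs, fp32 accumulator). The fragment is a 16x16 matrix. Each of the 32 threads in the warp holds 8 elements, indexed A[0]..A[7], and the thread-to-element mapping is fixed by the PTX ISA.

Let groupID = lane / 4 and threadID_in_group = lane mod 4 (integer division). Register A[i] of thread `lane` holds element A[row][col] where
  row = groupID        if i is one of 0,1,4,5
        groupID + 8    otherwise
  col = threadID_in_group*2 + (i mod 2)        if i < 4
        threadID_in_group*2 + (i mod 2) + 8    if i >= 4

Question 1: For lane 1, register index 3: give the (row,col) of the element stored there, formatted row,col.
8,3

1: gid=0,tid=1
[3] (0+8,1*2+1+0) = (8,3)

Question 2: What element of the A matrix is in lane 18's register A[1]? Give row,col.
4,5

18: G=4,T=2
[1] (4+0,2*2+1+0) = (4,5)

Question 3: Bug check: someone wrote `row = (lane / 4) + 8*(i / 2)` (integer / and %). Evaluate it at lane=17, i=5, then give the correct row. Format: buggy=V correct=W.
buggy=20 correct=4

`(lane / 4) + 8*(i / 2)`[17,5]→20
L=17→G=17>>2=4, T=17&3=1
[5]→row 4+0=4  col 1·2+1+8=11
row: 20 vs 4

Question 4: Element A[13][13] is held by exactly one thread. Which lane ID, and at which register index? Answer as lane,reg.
r: 13->gid=5,r8=1  c: 13->c8=1,tid=2,i&1=1
L=5*4+2=22  i=1*4+1*2+1=7

22,7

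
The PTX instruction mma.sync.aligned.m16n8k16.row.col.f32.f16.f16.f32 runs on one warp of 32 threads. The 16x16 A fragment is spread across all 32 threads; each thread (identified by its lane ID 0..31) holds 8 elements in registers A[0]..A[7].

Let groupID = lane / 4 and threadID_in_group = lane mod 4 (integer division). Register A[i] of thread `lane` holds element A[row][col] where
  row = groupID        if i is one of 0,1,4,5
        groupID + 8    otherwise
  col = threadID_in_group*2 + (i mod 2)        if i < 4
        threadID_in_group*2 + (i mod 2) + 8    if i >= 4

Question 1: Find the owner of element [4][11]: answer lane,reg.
r:4=>grp=4,rB=0  c:11=>cB=1,tig=1,lo=1
L=4*4+1=17  i=1*4+0*2+1=5

17,5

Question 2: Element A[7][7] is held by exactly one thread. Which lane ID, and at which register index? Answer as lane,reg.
r=7->g=7,rb=0  c=7->cb=0,t=3,b0=1
L=7*4+3=31  i=0*4+0*2+1=1

31,1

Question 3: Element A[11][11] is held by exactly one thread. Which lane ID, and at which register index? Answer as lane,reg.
r:11=>grp=3,rB=1  c:11=>cB=1,tig=1,lo=1
L=3*4+1=13  i=1*4+1*2+1=7

13,7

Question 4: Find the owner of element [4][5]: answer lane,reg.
r:4=>grp=4,rB=0  c:5=>cB=0,tig=2,lo=1
L=4*4+2=18  i=0*4+0*2+1=1

18,1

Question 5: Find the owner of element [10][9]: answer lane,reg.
8,7

r=10→G=2,rhi=1  c=9→chi=1,T=0,p=1
L=2*4+0=8  i=1*4+1*2+1=7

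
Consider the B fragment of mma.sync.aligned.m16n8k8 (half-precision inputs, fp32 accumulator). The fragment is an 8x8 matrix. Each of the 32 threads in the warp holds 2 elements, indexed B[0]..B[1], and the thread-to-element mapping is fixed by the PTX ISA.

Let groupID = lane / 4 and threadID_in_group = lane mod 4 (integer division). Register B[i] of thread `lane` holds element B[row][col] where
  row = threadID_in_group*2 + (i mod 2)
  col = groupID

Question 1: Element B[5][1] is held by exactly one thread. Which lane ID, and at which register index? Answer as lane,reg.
6,1

c=1⇒gr=1  r=5⇒th=2,odd=1
L=1*4+2=6  i=1=1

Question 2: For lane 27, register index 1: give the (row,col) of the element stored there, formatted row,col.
7,6

lane 27: G=6 (27/4), T=3 (27%4)
i=1: r=3*2+1=7, c=G=6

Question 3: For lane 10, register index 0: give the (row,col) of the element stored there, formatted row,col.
4,2

lane 10: gr=2 (10/4), th=2 (10%4)
i=0: r=2*2+0=4, c=gr=2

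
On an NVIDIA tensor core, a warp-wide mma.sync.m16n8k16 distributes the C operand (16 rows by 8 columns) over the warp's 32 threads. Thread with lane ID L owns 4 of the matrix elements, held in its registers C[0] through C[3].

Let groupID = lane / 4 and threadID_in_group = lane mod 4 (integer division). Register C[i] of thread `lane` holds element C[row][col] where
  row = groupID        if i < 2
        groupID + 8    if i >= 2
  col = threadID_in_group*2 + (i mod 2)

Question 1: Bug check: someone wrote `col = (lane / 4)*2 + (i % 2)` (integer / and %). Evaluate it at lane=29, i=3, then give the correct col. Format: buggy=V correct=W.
`(lane / 4)*2 + (i % 2)`[29,3]->15
L=29->gid=29>>2=7, tid=29&3=1
[3]->row 7+8=15  col 1·2+1=3
col: 15 vs 3

buggy=15 correct=3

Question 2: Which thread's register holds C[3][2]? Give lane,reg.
13,0

r=3→G=3,rhi=0  c=2→T=1,p=0
L=3*4+1=13  i=0*2+0=0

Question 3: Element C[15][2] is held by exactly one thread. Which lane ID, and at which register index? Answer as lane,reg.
r: 15->gid=7,r8=1  c: 2->tid=1,i&1=0
L=7*4+1=29  i=1*2+0=2

29,2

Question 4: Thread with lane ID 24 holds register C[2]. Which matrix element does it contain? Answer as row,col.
14,0

lane 24->24/4=6, 24 mod 4=0
i=2  r:6+8->14  c:2·0+0->0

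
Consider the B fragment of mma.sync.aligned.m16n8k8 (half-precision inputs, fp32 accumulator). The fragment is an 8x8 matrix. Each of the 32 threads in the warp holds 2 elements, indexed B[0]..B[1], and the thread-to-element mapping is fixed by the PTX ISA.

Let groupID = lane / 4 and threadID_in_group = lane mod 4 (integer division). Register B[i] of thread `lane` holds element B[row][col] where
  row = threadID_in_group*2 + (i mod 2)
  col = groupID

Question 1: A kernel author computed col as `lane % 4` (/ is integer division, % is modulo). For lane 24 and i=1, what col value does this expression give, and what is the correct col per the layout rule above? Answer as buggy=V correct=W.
buggy=0 correct=6

`lane % 4`[24,1]⇒0
lane 24⇒24/4=6, 24 mod 4=0
i=1  r:2·0+1⇒1  c:6
col: 0 vs 6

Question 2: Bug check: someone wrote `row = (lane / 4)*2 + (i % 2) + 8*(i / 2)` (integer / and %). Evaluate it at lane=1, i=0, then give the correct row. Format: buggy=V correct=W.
buggy=0 correct=2

`(lane / 4)*2 + (i % 2) + 8*(i / 2)`[1,0]→0
1: G=0,T=1
[0] (1*2+0,0) = (2,0)
row: 0 vs 2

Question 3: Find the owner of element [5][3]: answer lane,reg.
c: 3->gid=3  r: 5->tid=2,i&1=1
L=3*4+2=14  i=1=1

14,1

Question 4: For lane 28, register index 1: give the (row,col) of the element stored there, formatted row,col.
L=28=>grp=28>>2=7, tig=28&3=0
[1]=>row 0·2+1=1  col grp=7

1,7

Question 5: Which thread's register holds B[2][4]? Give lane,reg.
17,0

c: 4->gid=4  r: 2->tid=1,i&1=0
L=4*4+1=17  i=0=0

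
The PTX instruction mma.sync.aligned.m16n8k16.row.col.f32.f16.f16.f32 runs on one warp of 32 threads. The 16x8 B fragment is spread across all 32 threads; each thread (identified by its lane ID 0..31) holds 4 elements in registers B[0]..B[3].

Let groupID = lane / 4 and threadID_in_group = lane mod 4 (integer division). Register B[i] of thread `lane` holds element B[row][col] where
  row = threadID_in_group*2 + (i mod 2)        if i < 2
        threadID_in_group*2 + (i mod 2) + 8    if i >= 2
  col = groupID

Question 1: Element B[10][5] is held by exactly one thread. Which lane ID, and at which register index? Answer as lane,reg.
21,2

c=5→G=5  r=10→rhi=1,T=1,p=0
L=5*4+1=21  i=1*2+0=2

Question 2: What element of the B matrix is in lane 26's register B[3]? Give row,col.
13,6

26: g=6,t=2
[3] (2*2+1+8,6) = (13,6)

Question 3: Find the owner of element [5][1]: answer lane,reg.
c:1=>grp=1  r:5=>rB=0,tig=2,lo=1
L=1*4+2=6  i=0*2+1=1

6,1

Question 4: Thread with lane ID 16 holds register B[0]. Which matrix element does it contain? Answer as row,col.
lane 16->16/4=4, 16 mod 4=0
i=0  r:2·0+0+0->0  c:4

0,4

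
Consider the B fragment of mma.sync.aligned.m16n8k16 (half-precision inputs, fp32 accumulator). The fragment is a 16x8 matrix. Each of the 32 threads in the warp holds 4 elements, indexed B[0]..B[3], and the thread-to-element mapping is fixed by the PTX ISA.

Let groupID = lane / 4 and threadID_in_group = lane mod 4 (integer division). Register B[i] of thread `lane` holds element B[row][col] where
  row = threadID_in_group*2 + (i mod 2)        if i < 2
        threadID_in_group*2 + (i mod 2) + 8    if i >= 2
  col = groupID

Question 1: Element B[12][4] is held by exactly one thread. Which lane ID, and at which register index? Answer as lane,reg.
c:4=>grp=4  r:12=>rB=1,tig=2,lo=0
L=4*4+2=18  i=1*2+0=2

18,2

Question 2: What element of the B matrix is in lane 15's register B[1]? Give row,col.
7,3

15: gid=3,tid=3
[1] (3*2+1+0,3) = (7,3)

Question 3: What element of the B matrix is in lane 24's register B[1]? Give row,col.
1,6

lane 24->24/4=6, 24 mod 4=0
i=1  r:2·0+1+0->1  c:6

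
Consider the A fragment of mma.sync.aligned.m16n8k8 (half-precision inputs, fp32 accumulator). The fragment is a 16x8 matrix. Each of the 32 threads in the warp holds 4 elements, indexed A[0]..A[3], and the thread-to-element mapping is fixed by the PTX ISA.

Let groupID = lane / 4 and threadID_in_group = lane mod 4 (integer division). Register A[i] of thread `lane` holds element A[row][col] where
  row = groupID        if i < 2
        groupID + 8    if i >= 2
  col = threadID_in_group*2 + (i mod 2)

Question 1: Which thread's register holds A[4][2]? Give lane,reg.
r: 4->gid=4,r8=0  c: 2->tid=1,i&1=0
L=4*4+1=17  i=0*2+0=0

17,0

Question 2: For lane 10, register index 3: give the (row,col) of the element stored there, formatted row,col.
10,5

L=10→G=10>>2=2, T=10&3=2
[3]→row 2+8=10  col 2·2+1=5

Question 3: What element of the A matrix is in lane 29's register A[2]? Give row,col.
15,2

29: G=7,T=1
[2] (7+8,1*2+0) = (15,2)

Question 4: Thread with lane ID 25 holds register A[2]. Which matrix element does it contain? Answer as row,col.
lane 25->25/4=6, 25 mod 4=1
i=2  r:6+8->14  c:2·1+0->2

14,2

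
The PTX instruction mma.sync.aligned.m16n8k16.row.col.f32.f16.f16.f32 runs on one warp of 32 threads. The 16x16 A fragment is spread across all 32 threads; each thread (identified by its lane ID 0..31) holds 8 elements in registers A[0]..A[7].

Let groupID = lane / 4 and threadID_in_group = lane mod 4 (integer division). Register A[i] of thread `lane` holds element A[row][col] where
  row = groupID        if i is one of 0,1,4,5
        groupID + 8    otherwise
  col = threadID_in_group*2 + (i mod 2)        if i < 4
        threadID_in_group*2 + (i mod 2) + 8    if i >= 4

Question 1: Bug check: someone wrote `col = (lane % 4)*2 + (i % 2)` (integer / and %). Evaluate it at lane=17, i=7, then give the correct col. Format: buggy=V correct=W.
buggy=3 correct=11

`(lane % 4)*2 + (i % 2)`[17,7]⇒3
lane 17⇒17/4=4, 17 mod 4=1
i=7  r:4+8⇒12  c:2·1+1+8⇒11
col: 3 vs 11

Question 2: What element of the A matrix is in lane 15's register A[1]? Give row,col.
15: gr=3,th=3
[1] (3+0,3*2+1+0) = (3,7)

3,7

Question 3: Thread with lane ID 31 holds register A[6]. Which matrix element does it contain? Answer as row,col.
15,14

lane 31: grp=7 (31/4), tig=3 (31%4)
i=6: r=7+8=15, c=3*2+0+8=14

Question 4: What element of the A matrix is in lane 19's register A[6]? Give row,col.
12,14

L=19⇒gr=19>>2=4, th=19&3=3
[6]⇒row 4+8=12  col 3·2+0+8=14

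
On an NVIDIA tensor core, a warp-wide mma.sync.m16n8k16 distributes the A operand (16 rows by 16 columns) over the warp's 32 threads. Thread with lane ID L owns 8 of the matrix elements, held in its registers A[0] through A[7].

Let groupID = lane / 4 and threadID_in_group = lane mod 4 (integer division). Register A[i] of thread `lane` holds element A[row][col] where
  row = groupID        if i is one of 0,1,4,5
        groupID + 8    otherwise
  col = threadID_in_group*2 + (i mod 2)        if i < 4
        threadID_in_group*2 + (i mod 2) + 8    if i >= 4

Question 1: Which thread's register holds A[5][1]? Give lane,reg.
20,1

r=5→G=5,rhi=0  c=1→chi=0,T=0,p=1
L=5*4+0=20  i=0*4+0*2+1=1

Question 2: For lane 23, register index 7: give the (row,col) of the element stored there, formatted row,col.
13,15

23: g=5,t=3
[7] (5+8,3*2+1+8) = (13,15)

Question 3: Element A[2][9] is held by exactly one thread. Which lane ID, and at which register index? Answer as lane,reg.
r=2⇒gr=2,Rb=0  c=9⇒Cb=1,th=0,odd=1
L=2*4+0=8  i=1*4+0*2+1=5

8,5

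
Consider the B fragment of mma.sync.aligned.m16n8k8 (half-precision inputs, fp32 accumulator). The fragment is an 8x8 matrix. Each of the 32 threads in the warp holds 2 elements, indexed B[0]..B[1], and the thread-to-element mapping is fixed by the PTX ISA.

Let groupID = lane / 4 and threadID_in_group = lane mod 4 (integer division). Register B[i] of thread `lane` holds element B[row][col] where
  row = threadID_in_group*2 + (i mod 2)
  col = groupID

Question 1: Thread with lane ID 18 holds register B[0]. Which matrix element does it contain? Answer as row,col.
4,4

lane 18: gr=4 (18/4), th=2 (18%4)
i=0: r=2*2+0=4, c=gr=4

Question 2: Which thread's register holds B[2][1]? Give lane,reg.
5,0

c=1⇒gr=1  r=2⇒th=1,odd=0
L=1*4+1=5  i=0=0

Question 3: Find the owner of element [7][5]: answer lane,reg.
c: 5->gid=5  r: 7->tid=3,i&1=1
L=5*4+3=23  i=1=1

23,1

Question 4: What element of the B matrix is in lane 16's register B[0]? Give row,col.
lane 16: g=4 (16/4), t=0 (16%4)
i=0: r=0*2+0=0, c=g=4

0,4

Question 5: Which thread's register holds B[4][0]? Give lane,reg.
2,0

c:0=>grp=0  r:4=>tig=2,lo=0
L=0*4+2=2  i=0=0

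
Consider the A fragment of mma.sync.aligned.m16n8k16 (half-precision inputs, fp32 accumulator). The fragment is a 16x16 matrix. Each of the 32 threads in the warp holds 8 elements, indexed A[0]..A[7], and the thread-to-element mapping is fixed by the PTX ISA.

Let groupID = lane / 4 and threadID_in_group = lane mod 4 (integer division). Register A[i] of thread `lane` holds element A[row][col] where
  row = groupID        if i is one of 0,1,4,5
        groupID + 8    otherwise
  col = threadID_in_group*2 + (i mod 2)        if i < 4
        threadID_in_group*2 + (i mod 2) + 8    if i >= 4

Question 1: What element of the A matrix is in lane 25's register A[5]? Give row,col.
6,11

lane 25→25/4=6, 25 mod 4=1
i=5  r:6+0→6  c:2·1+1+8→11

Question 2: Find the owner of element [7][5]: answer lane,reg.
30,1

r=7→G=7,rhi=0  c=5→chi=0,T=2,p=1
L=7*4+2=30  i=0*4+0*2+1=1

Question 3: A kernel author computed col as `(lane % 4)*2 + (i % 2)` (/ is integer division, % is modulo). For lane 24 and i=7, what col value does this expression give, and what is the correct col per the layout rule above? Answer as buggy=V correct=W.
buggy=1 correct=9

`(lane % 4)*2 + (i % 2)`[24,7]->1
L=24->g=24>>2=6, t=24&3=0
[7]->row 6+8=14  col 0·2+1+8=9
col: 1 vs 9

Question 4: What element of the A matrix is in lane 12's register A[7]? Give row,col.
L=12->gid=12>>2=3, tid=12&3=0
[7]->row 3+8=11  col 0·2+1+8=9

11,9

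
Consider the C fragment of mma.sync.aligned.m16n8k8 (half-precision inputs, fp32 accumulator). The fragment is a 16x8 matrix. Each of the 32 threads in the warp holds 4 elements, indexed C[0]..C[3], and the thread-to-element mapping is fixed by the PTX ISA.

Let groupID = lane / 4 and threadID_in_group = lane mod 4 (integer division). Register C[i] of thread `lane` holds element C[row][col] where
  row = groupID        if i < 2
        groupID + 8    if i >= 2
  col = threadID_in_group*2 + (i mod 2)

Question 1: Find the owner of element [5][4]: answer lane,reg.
22,0

r=5⇒gr=5,Rb=0  c=4⇒th=2,odd=0
L=5*4+2=22  i=0*2+0=0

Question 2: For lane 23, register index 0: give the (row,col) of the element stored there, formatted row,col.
5,6

lane 23: g=5 (23/4), t=3 (23%4)
i=0: r=5+0=5, c=3*2+0=6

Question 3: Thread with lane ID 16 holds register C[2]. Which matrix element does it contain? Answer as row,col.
lane 16: gr=4 (16/4), th=0 (16%4)
i=2: r=4+8=12, c=0*2+0=0

12,0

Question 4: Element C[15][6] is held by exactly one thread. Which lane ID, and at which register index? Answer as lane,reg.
31,2

r: 15->gid=7,r8=1  c: 6->tid=3,i&1=0
L=7*4+3=31  i=1*2+0=2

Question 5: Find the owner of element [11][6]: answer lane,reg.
15,2

r=11→G=3,rhi=1  c=6→T=3,p=0
L=3*4+3=15  i=1*2+0=2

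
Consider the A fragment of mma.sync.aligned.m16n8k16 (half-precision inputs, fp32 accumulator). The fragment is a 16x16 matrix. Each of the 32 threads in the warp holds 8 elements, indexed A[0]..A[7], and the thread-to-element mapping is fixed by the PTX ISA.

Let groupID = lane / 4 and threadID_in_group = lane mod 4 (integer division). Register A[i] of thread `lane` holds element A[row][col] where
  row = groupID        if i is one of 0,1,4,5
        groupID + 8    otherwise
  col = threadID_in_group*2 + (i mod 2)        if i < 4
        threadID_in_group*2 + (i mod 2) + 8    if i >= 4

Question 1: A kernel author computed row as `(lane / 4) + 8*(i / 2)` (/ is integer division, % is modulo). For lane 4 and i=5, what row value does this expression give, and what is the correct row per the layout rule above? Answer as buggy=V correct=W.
buggy=17 correct=1

`(lane / 4) + 8*(i / 2)`[4,5]⇒17
lane 4: gr=1 (4/4), th=0 (4%4)
i=5: r=1+0=1, c=0*2+1+8=9
row: 17 vs 1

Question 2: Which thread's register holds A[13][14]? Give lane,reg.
23,6

r: 13->gid=5,r8=1  c: 14->c8=1,tid=3,i&1=0
L=5*4+3=23  i=1*4+1*2+0=6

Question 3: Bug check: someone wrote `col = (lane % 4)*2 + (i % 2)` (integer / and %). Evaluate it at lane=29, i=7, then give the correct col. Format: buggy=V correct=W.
buggy=3 correct=11

`(lane % 4)*2 + (i % 2)`[29,7]->3
lane 29: g=7 (29/4), t=1 (29%4)
i=7: r=7+8=15, c=1*2+1+8=11
col: 3 vs 11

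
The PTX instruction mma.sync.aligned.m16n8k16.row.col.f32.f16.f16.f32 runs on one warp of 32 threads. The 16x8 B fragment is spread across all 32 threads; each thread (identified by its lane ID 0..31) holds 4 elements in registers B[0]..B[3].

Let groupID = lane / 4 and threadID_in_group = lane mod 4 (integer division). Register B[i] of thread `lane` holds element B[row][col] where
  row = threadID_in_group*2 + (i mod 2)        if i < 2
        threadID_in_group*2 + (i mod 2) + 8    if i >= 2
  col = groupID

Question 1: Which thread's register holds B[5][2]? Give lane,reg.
c=2→G=2  r=5→rhi=0,T=2,p=1
L=2*4+2=10  i=0*2+1=1

10,1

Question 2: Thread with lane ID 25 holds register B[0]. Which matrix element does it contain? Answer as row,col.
lane 25: grp=6 (25/4), tig=1 (25%4)
i=0: r=1*2+0+0=2, c=grp=6

2,6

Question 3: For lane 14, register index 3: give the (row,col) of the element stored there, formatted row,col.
13,3

lane 14->14/4=3, 14 mod 4=2
i=3  r:2·2+1+8->13  c:3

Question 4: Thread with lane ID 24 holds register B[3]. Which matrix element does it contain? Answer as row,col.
9,6

lane 24->24/4=6, 24 mod 4=0
i=3  r:2·0+1+8->9  c:6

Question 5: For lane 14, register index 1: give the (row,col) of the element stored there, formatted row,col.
5,3

14: g=3,t=2
[1] (2*2+1+0,3) = (5,3)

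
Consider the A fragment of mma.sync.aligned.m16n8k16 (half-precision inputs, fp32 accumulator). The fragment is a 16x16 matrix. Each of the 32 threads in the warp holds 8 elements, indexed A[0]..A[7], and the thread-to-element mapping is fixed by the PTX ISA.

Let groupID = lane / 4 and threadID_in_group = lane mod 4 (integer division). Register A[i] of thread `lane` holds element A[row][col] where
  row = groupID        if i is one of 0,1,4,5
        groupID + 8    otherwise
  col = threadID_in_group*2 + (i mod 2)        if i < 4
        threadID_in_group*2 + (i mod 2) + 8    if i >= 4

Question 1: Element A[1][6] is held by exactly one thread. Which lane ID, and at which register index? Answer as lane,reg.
7,0

r: 1->gid=1,r8=0  c: 6->c8=0,tid=3,i&1=0
L=1*4+3=7  i=0*4+0*2+0=0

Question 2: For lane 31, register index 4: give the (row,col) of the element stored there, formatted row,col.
7,14

L=31->g=31>>2=7, t=31&3=3
[4]->row 7+0=7  col 3·2+0+8=14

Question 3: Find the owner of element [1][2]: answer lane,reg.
5,0

r=1->g=1,rb=0  c=2->cb=0,t=1,b0=0
L=1*4+1=5  i=0*4+0*2+0=0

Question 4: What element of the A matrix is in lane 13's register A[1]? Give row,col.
13: gr=3,th=1
[1] (3+0,1*2+1+0) = (3,3)

3,3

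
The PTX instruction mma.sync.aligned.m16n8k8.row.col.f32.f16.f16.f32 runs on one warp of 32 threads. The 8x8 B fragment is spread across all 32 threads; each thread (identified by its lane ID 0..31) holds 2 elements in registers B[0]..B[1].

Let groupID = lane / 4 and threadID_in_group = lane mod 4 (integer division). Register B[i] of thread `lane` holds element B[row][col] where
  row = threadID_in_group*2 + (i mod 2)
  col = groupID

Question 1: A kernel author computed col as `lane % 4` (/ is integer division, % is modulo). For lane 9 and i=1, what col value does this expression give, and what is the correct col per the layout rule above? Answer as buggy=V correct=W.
buggy=1 correct=2

`lane % 4`[9,1]->1
lane 9->9/4=2, 9 mod 4=1
i=1  r:2·1+1->3  c:2
col: 1 vs 2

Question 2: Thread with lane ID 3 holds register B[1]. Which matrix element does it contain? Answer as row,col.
lane 3: g=0 (3/4), t=3 (3%4)
i=1: r=3*2+1=7, c=g=0

7,0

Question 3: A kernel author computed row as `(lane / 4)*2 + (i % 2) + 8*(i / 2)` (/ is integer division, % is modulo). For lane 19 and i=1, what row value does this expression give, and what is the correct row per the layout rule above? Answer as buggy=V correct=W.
buggy=9 correct=7

`(lane / 4)*2 + (i % 2) + 8*(i / 2)`[19,1]→9
L=19→G=19>>2=4, T=19&3=3
[1]→row 3·2+1=7  col G=4
row: 9 vs 7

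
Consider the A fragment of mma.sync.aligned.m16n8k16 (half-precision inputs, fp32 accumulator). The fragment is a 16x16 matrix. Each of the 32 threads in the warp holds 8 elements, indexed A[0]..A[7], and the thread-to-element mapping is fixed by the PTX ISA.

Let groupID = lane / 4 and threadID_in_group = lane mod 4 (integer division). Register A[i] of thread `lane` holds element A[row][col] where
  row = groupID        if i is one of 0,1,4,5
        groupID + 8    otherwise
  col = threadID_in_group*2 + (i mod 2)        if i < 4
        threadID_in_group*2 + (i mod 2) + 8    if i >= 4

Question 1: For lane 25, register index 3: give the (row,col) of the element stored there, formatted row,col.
lane 25->25/4=6, 25 mod 4=1
i=3  r:6+8->14  c:2·1+1+0->3

14,3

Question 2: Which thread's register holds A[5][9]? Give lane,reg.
20,5

r=5→G=5,rhi=0  c=9→chi=1,T=0,p=1
L=5*4+0=20  i=1*4+0*2+1=5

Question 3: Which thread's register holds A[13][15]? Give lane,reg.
r=13⇒gr=5,Rb=1  c=15⇒Cb=1,th=3,odd=1
L=5*4+3=23  i=1*4+1*2+1=7

23,7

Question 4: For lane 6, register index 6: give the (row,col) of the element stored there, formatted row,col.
lane 6→6/4=1, 6 mod 4=2
i=6  r:1+8→9  c:2·2+0+8→12

9,12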